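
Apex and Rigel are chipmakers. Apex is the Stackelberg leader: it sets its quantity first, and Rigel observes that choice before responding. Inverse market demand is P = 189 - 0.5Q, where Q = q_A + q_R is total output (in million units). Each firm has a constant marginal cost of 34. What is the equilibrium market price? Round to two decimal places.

The follower Rigel best-responds to any q_A: π_R = (189 - 0.5Q)q_R - 34q_R.
Follower FOC: 155 - (1/2)q_A - q_R = 0, so q_R(q_A) = (155 - (1/2)q_A).
Apex substitutes q_R(q_A) into its own profit: π_A = q_A(189 - (1/2)q_A - (155 - (1/2)q_A)/2) - 34q_A = (223/2 - (1/4)q_A)q_A - 34q_A.
Maximising: ∂π_A/∂q_A = 155/2 - (1/2)q_A = 0, giving q_A = 155.
Then q_R = (155 - (1/2)·155) = 155/2.
Total output Q = 465/2, so price P = 189 - (1/2)·(465/2) = 291/4.

72.75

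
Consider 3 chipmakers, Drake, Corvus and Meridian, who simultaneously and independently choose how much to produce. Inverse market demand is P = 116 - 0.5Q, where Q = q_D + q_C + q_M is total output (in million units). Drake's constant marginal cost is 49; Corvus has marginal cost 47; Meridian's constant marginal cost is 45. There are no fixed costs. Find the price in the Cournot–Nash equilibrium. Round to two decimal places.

Drake's profit: π_D = (116 - 0.5Q)q_D - (49q_D). Setting ∂π_D/∂q_D = 0: 67 - q_D - (1/2)(q_C + q_M) = 0.
Corvus's first-order condition: 69 - q_C - (1/2)(q_D + q_M) = 0.
Meridian's first-order condition: 71 - q_M - (1/2)(q_D + q_C) = 0.
Summing all 3 equations gives 207 − 2Q = 0, hence Q = 207/2.
Back-substituting: q_D = (67 − 207/4)/(1/2) = 61/2, q_C = (69 − 207/4)/(1/2) = 69/2, q_M = (71 − 207/4)/(1/2) = 77/2.
Total output Q = 207/2, so price P = 116 - (1/2)·(207/2) = 257/4.

64.25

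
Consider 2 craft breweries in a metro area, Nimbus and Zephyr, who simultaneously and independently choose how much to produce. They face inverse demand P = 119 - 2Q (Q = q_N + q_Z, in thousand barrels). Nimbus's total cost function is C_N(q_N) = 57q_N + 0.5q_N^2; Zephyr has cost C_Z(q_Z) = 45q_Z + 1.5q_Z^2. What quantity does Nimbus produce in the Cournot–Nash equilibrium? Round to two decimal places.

Nimbus's profit: π_N = (119 - 2Q)q_N - (57q_N + (1/2)q_N²). Setting ∂π_N/∂q_N = 0: 62 - 5q_N - 2(q_Z) = 0.
Zephyr's profit: π_Z = (119 - 2Q)q_Z - (45q_Z + (3/2)q_Z²). Setting ∂π_Z/∂q_Z = 0: 74 - 7q_Z - 2(q_N) = 0.
Best responses: q_N = (62 - 2q_Z)/5, q_Z = (74 - 2q_N)/7.
Solving the pair: q_N = 286/31, q_Z = 246/31.

9.23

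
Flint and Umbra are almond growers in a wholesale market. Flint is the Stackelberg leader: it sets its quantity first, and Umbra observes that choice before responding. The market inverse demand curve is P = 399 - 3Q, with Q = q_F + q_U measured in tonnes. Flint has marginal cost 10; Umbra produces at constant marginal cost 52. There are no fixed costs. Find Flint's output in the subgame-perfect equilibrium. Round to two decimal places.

The follower Umbra best-responds to any q_F: π_U = (399 - 3Q)q_U - 52q_U.
∂π_U/∂q_U = 347 - 3q_F - 6q_U = 0 gives the reaction function q_U = (347 - 3q_F)/6.
The leader anticipates this reaction. Substituting into P = 399 - 3Q gives P = 451/2 - (3/2)q_F, so π_F = (451/2 - (3/2)q_F)q_F - 10q_F.
Leader FOC: 431/2 - 3q_F = 0, so q_F = 431/6.
Then q_U = (347 - 3·(431/6))/6 = 263/12.

71.83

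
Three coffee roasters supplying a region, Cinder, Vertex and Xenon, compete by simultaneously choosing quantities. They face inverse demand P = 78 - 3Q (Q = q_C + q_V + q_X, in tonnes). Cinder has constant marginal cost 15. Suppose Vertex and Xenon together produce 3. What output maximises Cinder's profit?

With rivals' combined output fixed at 3, Cinder's profit is π_C = (78 - 3·3 - 3q_C)q_C - (15q_C) = (69 - 3q_C)q_C - (15q_C).
∂π_C/∂q_C = 54 - 6q_C = 0, so q_C = 9.

9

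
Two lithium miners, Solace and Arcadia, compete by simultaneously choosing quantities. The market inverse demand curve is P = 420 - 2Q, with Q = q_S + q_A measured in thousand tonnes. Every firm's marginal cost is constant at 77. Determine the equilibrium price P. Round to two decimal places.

191.33

Each firm earns π_i = (420 - 2Q)q_i - 77q_i.
Setting ∂π_i/∂q_i = 0 with rivals' quantities fixed: 343 - 4q_i - 2q_j = 0.
With identical firms every q_j equals q_i, so q_j = q_i and 343 = 6q_i, giving q_i = 343/6.
Total output Q = 343/3, so price P = 420 - 2·(343/3) = 574/3.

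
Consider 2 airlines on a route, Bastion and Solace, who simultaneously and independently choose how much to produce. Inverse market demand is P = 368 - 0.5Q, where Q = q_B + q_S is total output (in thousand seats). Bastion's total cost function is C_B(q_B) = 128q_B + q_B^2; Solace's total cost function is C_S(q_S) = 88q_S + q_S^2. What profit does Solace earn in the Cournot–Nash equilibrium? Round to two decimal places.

Bastion's profit: π_B = (368 - 0.5Q)q_B - (128q_B + q_B²). Setting ∂π_B/∂q_B = 0: 240 - 3q_B - (1/2)(q_S) = 0.
Solace's first-order condition: 280 - 3q_S - (1/2)(q_B) = 0.
So q_B = (240 - (1/2)q_S)/3 and q_S = (280 - (1/2)q_B)/3.
Substituting one into the other gives q_B = 464/7 and q_S = 576/7.
Price P = 368 - (1/2)·(1040/7) = 293.7143.
Solace's profit: 293.7143·(576/7) - 88·(576/7) - (576/7)² = 10156.4082.

10156.41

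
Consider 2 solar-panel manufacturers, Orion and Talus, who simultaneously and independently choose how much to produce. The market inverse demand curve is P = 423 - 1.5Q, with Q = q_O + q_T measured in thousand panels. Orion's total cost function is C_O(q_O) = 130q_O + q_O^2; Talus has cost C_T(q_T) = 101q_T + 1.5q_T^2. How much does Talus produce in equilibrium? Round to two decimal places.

42.18

Orion's profit: π_O = (423 - 1.5Q)q_O - (130q_O + q_O²). Setting ∂π_O/∂q_O = 0: 293 - 5q_O - (3/2)(q_T) = 0.
Talus's first-order condition: 322 - 6q_T - (3/2)(q_O) = 0.
So q_O = (293 - (3/2)q_T)/5 and q_T = (322 - (3/2)q_O)/6.
Solving the pair: q_O = 1700/37, q_T = 42.1802.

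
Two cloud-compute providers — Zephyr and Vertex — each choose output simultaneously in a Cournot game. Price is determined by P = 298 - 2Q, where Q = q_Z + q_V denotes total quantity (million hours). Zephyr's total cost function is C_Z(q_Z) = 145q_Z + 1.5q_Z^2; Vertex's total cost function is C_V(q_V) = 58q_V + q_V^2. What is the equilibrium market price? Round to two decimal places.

Zephyr's profit: π_Z = (298 - 2Q)q_Z - (145q_Z + (3/2)q_Z²). Setting ∂π_Z/∂q_Z = 0: 153 - 7q_Z - 2(q_V) = 0.
Vertex's profit: π_V = (298 - 2Q)q_V - (58q_V + q_V²). Setting ∂π_V/∂q_V = 0: 240 - 6q_V - 2(q_Z) = 0.
Rearranging gives the reaction functions q_Z = (153 - 2q_V)/7 and q_V = (240 - 2q_Z)/6.
Substituting one into the other gives q_Z = 219/19 and q_V = 687/19.
Total output Q = 906/19, so price P = 298 - 2·(906/19) = 202.6316.

202.63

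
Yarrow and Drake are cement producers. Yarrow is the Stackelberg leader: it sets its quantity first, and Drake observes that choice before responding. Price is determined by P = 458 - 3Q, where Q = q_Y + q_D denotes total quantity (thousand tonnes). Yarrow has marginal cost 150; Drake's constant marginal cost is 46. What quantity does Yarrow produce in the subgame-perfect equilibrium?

Solve by backward induction. Given q_Y, the follower Drake maximises π_D = (458 - 3q_Y - 3q_D)q_D - 46q_D.
Follower FOC: 412 - 3q_Y - 6q_D = 0, so q_D(q_Y) = (412 - 3q_Y)/6.
The leader anticipates this reaction. Substituting into P = 458 - 3Q gives P = 252 - (3/2)q_Y, so π_Y = (252 - (3/2)q_Y)q_Y - 150q_Y.
The leader's first-order condition 102 - 3q_Y = 0 yields q_Y = 34.
Then q_D = (412 - 3·34)/6 = 155/3.

34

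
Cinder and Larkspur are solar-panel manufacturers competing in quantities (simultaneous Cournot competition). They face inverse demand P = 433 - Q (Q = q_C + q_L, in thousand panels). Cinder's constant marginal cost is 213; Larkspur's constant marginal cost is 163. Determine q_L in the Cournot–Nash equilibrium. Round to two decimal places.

Cinder's profit: π_C = (433 - Q)q_C - (213q_C). Setting ∂π_C/∂q_C = 0: 220 - 2q_C - (q_L) = 0.
Larkspur's profit: π_L = (433 - Q)q_L - (163q_L). Setting ∂π_L/∂q_L = 0: 270 - 2q_L - (q_C) = 0.
Rearranging gives the reaction functions q_C = (220 - q_L)/2 and q_L = (270 - q_C)/2.
Substituting one into the other gives q_C = 170/3 and q_L = 320/3.

106.67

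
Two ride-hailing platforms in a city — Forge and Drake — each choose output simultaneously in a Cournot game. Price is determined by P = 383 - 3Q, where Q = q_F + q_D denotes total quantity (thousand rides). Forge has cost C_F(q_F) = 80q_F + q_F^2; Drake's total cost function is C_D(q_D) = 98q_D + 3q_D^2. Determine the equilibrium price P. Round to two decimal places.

239.83

Forge's profit: π_F = (383 - 3Q)q_F - (80q_F + q_F²). Setting ∂π_F/∂q_F = 0: 303 - 8q_F - 3(q_D) = 0.
Drake's profit: π_D = (383 - 3Q)q_D - (98q_D + 3q_D²). Setting ∂π_D/∂q_D = 0: 285 - 12q_D - 3(q_F) = 0.
Best responses: q_F = (303 - 3q_D)/8, q_D = (285 - 3q_F)/12.
Substituting one into the other gives q_F = 927/29 and q_D = 457/29.
Total output Q = 1384/29, so price P = 383 - 3·(1384/29) = 239.8276.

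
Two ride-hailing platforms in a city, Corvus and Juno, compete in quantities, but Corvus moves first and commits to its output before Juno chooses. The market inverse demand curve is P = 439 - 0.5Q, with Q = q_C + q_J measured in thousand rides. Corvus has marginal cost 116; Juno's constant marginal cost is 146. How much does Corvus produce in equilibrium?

The follower Juno best-responds to any q_C: π_J = (439 - 0.5Q)q_J - 146q_J.
∂π_J/∂q_J = 293 - (1/2)q_C - q_J = 0 gives the reaction function q_J = (293 - (1/2)q_C).
Corvus substitutes q_J(q_C) into its own profit: π_C = q_C(439 - (1/2)q_C - (293 - (1/2)q_C)/2) - 116q_C = (585/2 - (1/4)q_C)q_C - 116q_C.
Maximising: ∂π_C/∂q_C = 353/2 - (1/2)q_C = 0, giving q_C = 353.
Then q_J = (293 - (1/2)·353) = 233/2.

353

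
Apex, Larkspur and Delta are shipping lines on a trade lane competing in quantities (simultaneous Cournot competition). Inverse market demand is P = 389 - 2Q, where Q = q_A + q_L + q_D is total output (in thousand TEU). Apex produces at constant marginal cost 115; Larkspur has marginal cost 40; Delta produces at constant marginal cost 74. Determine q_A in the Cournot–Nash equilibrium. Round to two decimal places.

Apex's profit: π_A = (389 - 2Q)q_A - (115q_A). Setting ∂π_A/∂q_A = 0: 274 - 4q_A - 2(q_L + q_D) = 0.
Larkspur's profit: π_L = (389 - 2Q)q_L - (40q_L). Setting ∂π_L/∂q_L = 0: 349 - 4q_L - 2(q_A + q_D) = 0.
Delta's first-order condition: 315 - 4q_D - 2(q_A + q_L) = 0.
Adding the 3 conditions: 938 − 4Q − 4Q = 0, i.e. Q = 469/4.
Back-substituting: q_A = (274 − 469/2)/2 = 79/4, q_L = (349 − 469/2)/2 = 229/4, q_D = (315 − 469/2)/2 = 161/4.

19.75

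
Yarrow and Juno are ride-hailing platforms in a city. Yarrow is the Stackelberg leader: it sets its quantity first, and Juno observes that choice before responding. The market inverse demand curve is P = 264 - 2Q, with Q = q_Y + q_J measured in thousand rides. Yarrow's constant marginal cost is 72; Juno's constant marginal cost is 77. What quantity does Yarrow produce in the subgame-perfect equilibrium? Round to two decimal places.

The follower Juno best-responds to any q_Y: π_J = (264 - 2Q)q_J - 77q_J.
Follower FOC: 187 - 2q_Y - 4q_J = 0, so q_J(q_Y) = (187 - 2q_Y)/4.
Yarrow substitutes q_J(q_Y) into its own profit: π_Y = q_Y(264 - 2q_Y - (187 - 2q_Y)/2) - 72q_Y = (341/2 - q_Y)q_Y - 72q_Y.
The leader's first-order condition 197/2 - 2q_Y = 0 yields q_Y = 197/4.
Then q_J = (187 - 2·(197/4))/4 = 177/8.

49.25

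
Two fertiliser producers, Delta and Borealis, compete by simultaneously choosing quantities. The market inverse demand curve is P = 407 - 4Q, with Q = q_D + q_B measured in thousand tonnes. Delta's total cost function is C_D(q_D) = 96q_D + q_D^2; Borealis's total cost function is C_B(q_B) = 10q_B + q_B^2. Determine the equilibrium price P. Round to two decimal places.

204.71

Delta's profit: π_D = (407 - 4Q)q_D - (96q_D + q_D²). Setting ∂π_D/∂q_D = 0: 311 - 10q_D - 4(q_B) = 0.
Borealis's first-order condition: 397 - 10q_B - 4(q_D) = 0.
Rearranging gives the reaction functions q_D = (311 - 4q_B)/10 and q_B = (397 - 4q_D)/10.
Substituting one into the other gives q_D = 761/42 and q_B = 1363/42.
Total output Q = 354/7, so price P = 407 - 4·(354/7) = 1433/7.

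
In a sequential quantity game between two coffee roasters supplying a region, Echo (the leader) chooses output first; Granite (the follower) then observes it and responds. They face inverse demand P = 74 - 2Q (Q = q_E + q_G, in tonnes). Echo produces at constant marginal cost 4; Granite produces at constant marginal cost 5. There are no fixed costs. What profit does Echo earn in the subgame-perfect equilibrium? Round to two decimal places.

The follower Granite best-responds to any q_E: π_G = (74 - 2Q)q_G - 5q_G.
Follower FOC: 69 - 2q_E - 4q_G = 0, so q_G(q_E) = (69 - 2q_E)/4.
The leader anticipates this reaction. Substituting into P = 74 - 2Q gives P = 79/2 - q_E, so π_E = (79/2 - q_E)q_E - 4q_E.
Leader FOC: 71/2 - 2q_E = 0, so q_E = 71/4.
Then q_G = (69 - 2·(71/4))/4 = 67/8.
Price P = 74 - 2·(209/8) = 87/4.
Echo's profit: (87/4 - 4)·(71/4) = 315.0625.

315.06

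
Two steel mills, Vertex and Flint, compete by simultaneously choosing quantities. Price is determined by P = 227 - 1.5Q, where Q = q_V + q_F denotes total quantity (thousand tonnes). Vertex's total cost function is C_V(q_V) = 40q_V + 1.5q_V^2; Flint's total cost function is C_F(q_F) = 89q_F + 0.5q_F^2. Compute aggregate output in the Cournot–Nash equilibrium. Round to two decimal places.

Vertex's profit: π_V = (227 - 1.5Q)q_V - (40q_V + (3/2)q_V²). Setting ∂π_V/∂q_V = 0: 187 - 6q_V - (3/2)(q_F) = 0.
Flint's first-order condition: 138 - 4q_F - (3/2)(q_V) = 0.
Best responses: q_V = (187 - (3/2)q_F)/6, q_F = (138 - (3/2)q_V)/4.
Substituting one into the other gives q_V = 24.8736 and q_F = 730/29.
Total output Q = 24.8736 + 730/29 = 50.0460.

50.05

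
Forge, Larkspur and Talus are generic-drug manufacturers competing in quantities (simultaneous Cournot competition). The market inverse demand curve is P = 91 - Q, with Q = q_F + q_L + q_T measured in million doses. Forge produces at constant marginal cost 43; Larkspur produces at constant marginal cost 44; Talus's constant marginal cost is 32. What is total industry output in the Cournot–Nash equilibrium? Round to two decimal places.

38.50

Forge's profit: π_F = (91 - Q)q_F - (43q_F). Setting ∂π_F/∂q_F = 0: 48 - 2q_F - (q_L + q_T) = 0.
Larkspur's profit: π_L = (91 - Q)q_L - (44q_L). Setting ∂π_L/∂q_L = 0: 47 - 2q_L - (q_F + q_T) = 0.
Talus's profit: π_T = (91 - Q)q_T - (32q_T). Setting ∂π_T/∂q_T = 0: 59 - 2q_T - (q_F + q_L) = 0.
Adding the 3 first-order conditions: 154 − 4Q = 0, so Q = 77/2.
Back-substituting: q_F = (48 − 77/2) = 19/2, q_L = (47 − 77/2) = 17/2, q_T = (59 − 77/2) = 41/2.
Total output Q = 19/2 + 17/2 + 41/2 = 77/2.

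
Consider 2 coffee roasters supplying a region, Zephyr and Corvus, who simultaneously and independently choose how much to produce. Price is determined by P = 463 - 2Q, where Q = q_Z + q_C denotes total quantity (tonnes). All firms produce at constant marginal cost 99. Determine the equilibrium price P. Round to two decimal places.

220.33

A representative firm's profit is π_i = q_i(463 - 2Q) - 99q_i.
Setting ∂π_i/∂q_i = 0 with rivals' quantities fixed: 364 - 4q_i - 2q_j = 0.
By symmetry each firm produces the same amount; substituting q_j = q_i yields q_i = 364/6 = 182/3.
Total output Q = 364/3, so price P = 463 - 2·(364/3) = 661/3.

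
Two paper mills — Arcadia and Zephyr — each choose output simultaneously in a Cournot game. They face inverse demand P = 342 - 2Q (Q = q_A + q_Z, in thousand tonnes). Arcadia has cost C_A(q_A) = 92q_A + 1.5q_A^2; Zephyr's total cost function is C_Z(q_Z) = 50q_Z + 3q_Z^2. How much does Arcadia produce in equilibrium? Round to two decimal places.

Arcadia's profit: π_A = (342 - 2Q)q_A - (92q_A + (3/2)q_A²). Setting ∂π_A/∂q_A = 0: 250 - 7q_A - 2(q_Z) = 0.
Zephyr's profit: π_Z = (342 - 2Q)q_Z - (50q_Z + 3q_Z²). Setting ∂π_Z/∂q_Z = 0: 292 - 10q_Z - 2(q_A) = 0.
Rearranging gives the reaction functions q_A = (250 - 2q_Z)/7 and q_Z = (292 - 2q_A)/10.
Substituting one into the other gives q_A = 958/33 and q_Z = 772/33.

29.03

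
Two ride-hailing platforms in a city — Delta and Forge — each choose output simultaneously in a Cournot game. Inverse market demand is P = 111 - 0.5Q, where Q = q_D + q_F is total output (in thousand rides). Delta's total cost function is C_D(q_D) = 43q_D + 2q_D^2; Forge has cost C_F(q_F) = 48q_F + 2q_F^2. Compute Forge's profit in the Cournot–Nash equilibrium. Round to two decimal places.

Delta's profit: π_D = (111 - 0.5Q)q_D - (43q_D + 2q_D²). Setting ∂π_D/∂q_D = 0: 68 - 5q_D - (1/2)(q_F) = 0.
Forge's first-order condition: 63 - 5q_F - (1/2)(q_D) = 0.
So q_D = (68 - (1/2)q_F)/5 and q_F = (63 - (1/2)q_D)/5.
Solving the pair: q_D = 1234/99, q_F = 1124/99.
Price P = 111 - (1/2)·(262/11) = 1090/11.
Forge's profit: (1090/11)·(1124/99) - 48·(1124/99) - 2(1124/99)² = 322.2569.

322.26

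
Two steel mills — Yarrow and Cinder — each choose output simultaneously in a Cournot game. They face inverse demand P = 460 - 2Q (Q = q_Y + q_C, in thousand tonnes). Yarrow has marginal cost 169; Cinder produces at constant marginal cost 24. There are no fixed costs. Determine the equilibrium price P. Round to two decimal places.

Yarrow's profit: π_Y = (460 - 2Q)q_Y - (169q_Y). Setting ∂π_Y/∂q_Y = 0: 291 - 4q_Y - 2(q_C) = 0.
Cinder's first-order condition: 436 - 4q_C - 2(q_Y) = 0.
Best responses: q_Y = (291 - 2q_C)/4, q_C = (436 - 2q_Y)/4.
Substituting one into the other gives q_Y = 73/3 and q_C = 581/6.
Total output Q = 727/6, so price P = 460 - 2·(727/6) = 653/3.

217.67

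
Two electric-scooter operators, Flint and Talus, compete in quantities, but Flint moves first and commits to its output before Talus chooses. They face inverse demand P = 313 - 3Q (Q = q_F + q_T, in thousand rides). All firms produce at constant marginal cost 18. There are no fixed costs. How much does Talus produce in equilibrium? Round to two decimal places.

24.58

The follower Talus best-responds to any q_F: π_T = (313 - 3Q)q_T - 18q_T.
Follower FOC: 295 - 3q_F - 6q_T = 0, so q_T(q_F) = (295 - 3q_F)/6.
The leader anticipates this reaction. Substituting into P = 313 - 3Q gives P = 331/2 - (3/2)q_F, so π_F = (331/2 - (3/2)q_F)q_F - 18q_F.
Maximising: ∂π_F/∂q_F = 295/2 - 3q_F = 0, giving q_F = 295/6.
Then q_T = (295 - 3·(295/6))/6 = 295/12.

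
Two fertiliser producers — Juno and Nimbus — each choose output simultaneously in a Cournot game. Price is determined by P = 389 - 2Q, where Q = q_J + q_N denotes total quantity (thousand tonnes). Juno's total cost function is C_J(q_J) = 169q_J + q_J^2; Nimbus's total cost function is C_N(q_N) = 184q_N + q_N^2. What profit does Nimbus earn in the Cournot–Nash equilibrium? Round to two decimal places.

1828.42

Juno's profit: π_J = (389 - 2Q)q_J - (169q_J + q_J²). Setting ∂π_J/∂q_J = 0: 220 - 6q_J - 2(q_N) = 0.
Nimbus's profit: π_N = (389 - 2Q)q_N - (184q_N + q_N²). Setting ∂π_N/∂q_N = 0: 205 - 6q_N - 2(q_J) = 0.
So q_J = (220 - 2q_N)/6 and q_N = (205 - 2q_J)/6.
Solving the pair: q_J = 455/16, q_N = 395/16.
Price P = 389 - 2·(425/8) = 1131/4.
Nimbus's profit: (1131/4)·(395/16) - 184·(395/16) - (395/16)² = 1828.4180.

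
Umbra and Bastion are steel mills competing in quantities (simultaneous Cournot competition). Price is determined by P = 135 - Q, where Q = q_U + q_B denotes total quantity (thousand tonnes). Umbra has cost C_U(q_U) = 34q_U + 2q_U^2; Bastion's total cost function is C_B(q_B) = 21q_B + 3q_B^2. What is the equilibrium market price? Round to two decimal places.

107.83

Umbra's profit: π_U = (135 - Q)q_U - (34q_U + 2q_U²). Setting ∂π_U/∂q_U = 0: 101 - 6q_U - (q_B) = 0.
Bastion's profit: π_B = (135 - Q)q_B - (21q_B + 3q_B²). Setting ∂π_B/∂q_B = 0: 114 - 8q_B - (q_U) = 0.
So q_U = (101 - q_B)/6 and q_B = (114 - q_U)/8.
Solving the pair: q_U = 694/47, q_B = 583/47.
Total output Q = 1277/47, so price P = 135 - 1277/47 = 107.8298.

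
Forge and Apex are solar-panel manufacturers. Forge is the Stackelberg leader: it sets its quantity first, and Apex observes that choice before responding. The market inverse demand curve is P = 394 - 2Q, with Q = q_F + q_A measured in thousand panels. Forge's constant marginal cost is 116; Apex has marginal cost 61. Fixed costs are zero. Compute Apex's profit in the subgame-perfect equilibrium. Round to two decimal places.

Solve by backward induction. Given q_F, the follower Apex maximises π_A = (394 - 2q_F - 2q_A)q_A - 61q_A.
Follower FOC: 333 - 2q_F - 4q_A = 0, so q_A(q_F) = (333 - 2q_F)/4.
The leader anticipates this reaction. Substituting into P = 394 - 2Q gives P = 455/2 - q_F, so π_F = (455/2 - q_F)q_F - 116q_F.
Maximising: ∂π_F/∂q_F = 223/2 - 2q_F = 0, giving q_F = 223/4.
Then q_A = (333 - 2·(223/4))/4 = 443/8.
Price P = 394 - 2·(889/8) = 687/4.
Apex's profit: (687/4 - 61)·(443/8) = 6132.7813.

6132.78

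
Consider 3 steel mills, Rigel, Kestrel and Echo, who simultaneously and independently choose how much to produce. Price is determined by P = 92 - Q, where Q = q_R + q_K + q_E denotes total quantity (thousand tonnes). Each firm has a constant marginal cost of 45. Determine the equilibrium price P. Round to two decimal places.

Each firm earns π_i = (92 - Q)q_i - 45q_i.
Setting ∂π_i/∂q_i = 0 with rivals' quantities fixed: 47 - 2q_i - Σ_{j≠i} q_j = 0.
By symmetry each firm produces the same amount; substituting Σ_{j≠i} q_j = 2q_i yields q_i = 47/4.
Total output Q = 141/4, so price P = 92 - 141/4 = 227/4.

56.75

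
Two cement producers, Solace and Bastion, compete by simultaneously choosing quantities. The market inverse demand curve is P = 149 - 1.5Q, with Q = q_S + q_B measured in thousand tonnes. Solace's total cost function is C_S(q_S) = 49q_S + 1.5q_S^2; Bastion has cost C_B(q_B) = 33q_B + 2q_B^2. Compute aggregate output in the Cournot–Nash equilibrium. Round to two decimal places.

Solace's profit: π_S = (149 - 1.5Q)q_S - (49q_S + (3/2)q_S²). Setting ∂π_S/∂q_S = 0: 100 - 6q_S - (3/2)(q_B) = 0.
Bastion's first-order condition: 116 - 7q_B - (3/2)(q_S) = 0.
So q_S = (100 - (3/2)q_B)/6 and q_B = (116 - (3/2)q_S)/7.
Solving the pair: q_S = 13.2327, q_B = 728/53.
Total output Q = 13.2327 + 728/53 = 26.9686.

26.97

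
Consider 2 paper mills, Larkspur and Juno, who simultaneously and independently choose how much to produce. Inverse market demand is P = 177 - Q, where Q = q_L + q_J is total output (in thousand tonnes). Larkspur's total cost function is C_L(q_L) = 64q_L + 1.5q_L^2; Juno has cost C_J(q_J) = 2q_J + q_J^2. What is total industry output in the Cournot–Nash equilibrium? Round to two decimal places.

Larkspur's profit: π_L = (177 - Q)q_L - (64q_L + (3/2)q_L²). Setting ∂π_L/∂q_L = 0: 113 - 5q_L - (q_J) = 0.
Juno's profit: π_J = (177 - Q)q_J - (2q_J + q_J²). Setting ∂π_J/∂q_J = 0: 175 - 4q_J - (q_L) = 0.
So q_L = (113 - q_J)/5 and q_J = (175 - q_L)/4.
Solving the pair: q_L = 277/19, q_J = 762/19.
Total output Q = 277/19 + 762/19 = 1039/19.

54.68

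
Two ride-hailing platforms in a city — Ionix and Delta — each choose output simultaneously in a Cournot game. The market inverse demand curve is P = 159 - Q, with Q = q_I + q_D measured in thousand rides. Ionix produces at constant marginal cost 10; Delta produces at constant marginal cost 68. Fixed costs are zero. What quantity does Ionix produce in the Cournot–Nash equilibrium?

69

Ionix's profit: π_I = (159 - Q)q_I - (10q_I). Setting ∂π_I/∂q_I = 0: 149 - 2q_I - (q_D) = 0.
Delta's first-order condition: 91 - 2q_D - (q_I) = 0.
Best responses: q_I = (149 - q_D)/2, q_D = (91 - q_I)/2.
Solving the pair: q_I = 69, q_D = 11.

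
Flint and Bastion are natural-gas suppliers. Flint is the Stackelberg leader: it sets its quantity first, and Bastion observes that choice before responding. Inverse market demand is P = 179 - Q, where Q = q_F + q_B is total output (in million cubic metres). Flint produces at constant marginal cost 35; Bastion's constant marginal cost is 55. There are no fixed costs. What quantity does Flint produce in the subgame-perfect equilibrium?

82

Solve by backward induction. Given q_F, the follower Bastion maximises π_B = (179 - q_F - q_B)q_B - 55q_B.
∂π_B/∂q_B = 124 - q_F - 2q_B = 0 gives the reaction function q_B = (124 - q_F)/2.
The leader anticipates this reaction. Substituting into P = 179 - Q gives P = 117 - (1/2)q_F, so π_F = (117 - (1/2)q_F)q_F - 35q_F.
The leader's first-order condition 82 - q_F = 0 yields q_F = 82.
Then q_B = (124 - 82)/2 = 21.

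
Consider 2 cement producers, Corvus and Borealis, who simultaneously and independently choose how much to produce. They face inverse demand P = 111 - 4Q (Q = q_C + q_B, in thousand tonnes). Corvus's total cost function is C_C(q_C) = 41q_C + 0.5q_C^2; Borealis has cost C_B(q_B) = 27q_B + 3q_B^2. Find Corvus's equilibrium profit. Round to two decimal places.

154.24

Corvus's profit: π_C = (111 - 4Q)q_C - (41q_C + (1/2)q_C²). Setting ∂π_C/∂q_C = 0: 70 - 9q_C - 4(q_B) = 0.
Borealis's first-order condition: 84 - 14q_B - 4(q_C) = 0.
Best responses: q_C = (70 - 4q_B)/9, q_B = (84 - 4q_C)/14.
Solving the pair: q_C = 322/55, q_B = 238/55.
Price P = 111 - 4·(112/11) = 773/11.
Corvus's profit: (773/11)·(322/55) - 41·(322/55) - (1/2)(322/55)² = 154.2407.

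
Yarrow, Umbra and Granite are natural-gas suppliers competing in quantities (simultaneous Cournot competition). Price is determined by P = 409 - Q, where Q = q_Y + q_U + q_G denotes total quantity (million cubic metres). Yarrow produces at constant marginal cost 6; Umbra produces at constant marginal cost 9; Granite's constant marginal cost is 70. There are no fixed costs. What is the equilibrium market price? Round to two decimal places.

123.50

Yarrow's profit: π_Y = (409 - Q)q_Y - (6q_Y). Setting ∂π_Y/∂q_Y = 0: 403 - 2q_Y - (q_U + q_G) = 0.
Umbra's profit: π_U = (409 - Q)q_U - (9q_U). Setting ∂π_U/∂q_U = 0: 400 - 2q_U - (q_Y + q_G) = 0.
Granite's profit: π_G = (409 - Q)q_G - (70q_G). Setting ∂π_G/∂q_G = 0: 339 - 2q_G - (q_Y + q_U) = 0.
Adding the 3 first-order conditions: 1142 − 4Q = 0, so Q = 571/2.
Back-substituting: q_Y = (403 − 571/2) = 235/2, q_U = (400 − 571/2) = 229/2, q_G = (339 − 571/2) = 107/2.
Total output Q = 571/2, so price P = 409 - 571/2 = 247/2.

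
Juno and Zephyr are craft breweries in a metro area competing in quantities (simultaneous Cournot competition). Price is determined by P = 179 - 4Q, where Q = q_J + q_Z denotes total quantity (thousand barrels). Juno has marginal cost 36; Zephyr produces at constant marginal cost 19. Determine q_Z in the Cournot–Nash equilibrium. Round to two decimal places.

14.75

Juno's profit: π_J = (179 - 4Q)q_J - (36q_J). Setting ∂π_J/∂q_J = 0: 143 - 8q_J - 4(q_Z) = 0.
Zephyr's first-order condition: 160 - 8q_Z - 4(q_J) = 0.
So q_J = (143 - 4q_Z)/8 and q_Z = (160 - 4q_J)/8.
Substituting one into the other gives q_J = 21/2 and q_Z = 59/4.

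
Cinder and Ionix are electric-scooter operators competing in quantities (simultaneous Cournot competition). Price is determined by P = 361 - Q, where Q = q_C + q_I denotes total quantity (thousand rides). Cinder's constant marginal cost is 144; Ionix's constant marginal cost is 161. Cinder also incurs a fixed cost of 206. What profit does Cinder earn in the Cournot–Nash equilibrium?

5878

Cinder's profit: π_C = (361 - Q)q_C - (144q_C). Setting ∂π_C/∂q_C = 0: 217 - 2q_C - (q_I) = 0.
Ionix's profit: π_I = (361 - Q)q_I - (161q_I). Setting ∂π_I/∂q_I = 0: 200 - 2q_I - (q_C) = 0.
Rearranging gives the reaction functions q_C = (217 - q_I)/2 and q_I = (200 - q_C)/2.
Substituting one into the other gives q_C = 78 and q_I = 61.
Price P = 361 - 139 = 222.
Cinder's profit: (222 - 144)·78 - 206 = 5878.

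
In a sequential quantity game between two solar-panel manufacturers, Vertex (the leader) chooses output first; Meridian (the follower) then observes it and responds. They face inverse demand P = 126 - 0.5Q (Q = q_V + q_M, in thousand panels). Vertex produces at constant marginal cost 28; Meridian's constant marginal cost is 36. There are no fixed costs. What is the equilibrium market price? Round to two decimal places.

54.50

Solve by backward induction. Given q_V, the follower Meridian maximises π_M = (126 - (1/2)q_V - (1/2)q_M)q_M - 36q_M.
Setting the follower's marginal profit to zero, 90 - (1/2)q_V - q_M = 0, i.e. q_M = (90 - (1/2)q_V).
The leader anticipates this reaction. Substituting into P = 126 - 0.5Q gives P = 81 - (1/4)q_V, so π_V = (81 - (1/4)q_V)q_V - 28q_V.
Leader FOC: 53 - (1/2)q_V = 0, so q_V = 106.
Then q_M = (90 - (1/2)·106) = 37.
Total output Q = 143, so price P = 126 - (1/2)·143 = 109/2.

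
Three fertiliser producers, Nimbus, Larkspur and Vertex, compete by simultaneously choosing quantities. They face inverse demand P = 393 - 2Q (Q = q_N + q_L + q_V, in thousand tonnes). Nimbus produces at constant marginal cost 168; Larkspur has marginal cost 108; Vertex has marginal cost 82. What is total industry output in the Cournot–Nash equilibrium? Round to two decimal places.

102.63

Nimbus's profit: π_N = (393 - 2Q)q_N - (168q_N). Setting ∂π_N/∂q_N = 0: 225 - 4q_N - 2(q_L + q_V) = 0.
Larkspur's profit: π_L = (393 - 2Q)q_L - (108q_L). Setting ∂π_L/∂q_L = 0: 285 - 4q_L - 2(q_N + q_V) = 0.
Vertex's profit: π_V = (393 - 2Q)q_V - (82q_V). Setting ∂π_V/∂q_V = 0: 311 - 4q_V - 2(q_N + q_L) = 0.
Summing all 3 equations gives 821 − 8Q = 0, hence Q = 821/8.
Back-substituting: q_N = (225 − 821/4)/2 = 79/8, q_L = (285 − 821/4)/2 = 319/8, q_V = (311 − 821/4)/2 = 423/8.
Total output Q = 79/8 + 319/8 + 423/8 = 821/8.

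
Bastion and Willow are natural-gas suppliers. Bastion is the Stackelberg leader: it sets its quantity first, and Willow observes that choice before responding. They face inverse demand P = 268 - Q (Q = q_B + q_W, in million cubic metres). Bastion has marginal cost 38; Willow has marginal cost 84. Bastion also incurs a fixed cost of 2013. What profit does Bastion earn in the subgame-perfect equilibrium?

The follower Willow best-responds to any q_B: π_W = (268 - Q)q_W - 84q_W.
Setting the follower's marginal profit to zero, 184 - q_B - 2q_W = 0, i.e. q_W = (184 - q_B)/2.
Bastion substitutes q_W(q_B) into its own profit: π_B = q_B(268 - q_B - (184 - q_B)/2) - 38q_B = (176 - (1/2)q_B)q_B - 38q_B.
The leader's first-order condition 138 - q_B = 0 yields q_B = 138.
Then q_W = (184 - 138)/2 = 23.
Price P = 268 - 161 = 107.
Bastion's profit: (107 - 38)·138 - 2013 = 7509.

7509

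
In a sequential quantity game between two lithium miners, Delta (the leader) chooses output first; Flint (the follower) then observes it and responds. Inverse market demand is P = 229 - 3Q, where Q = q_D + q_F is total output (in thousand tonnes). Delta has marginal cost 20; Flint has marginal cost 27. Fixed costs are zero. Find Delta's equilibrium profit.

1944

The follower Flint best-responds to any q_D: π_F = (229 - 3Q)q_F - 27q_F.
Follower FOC: 202 - 3q_D - 6q_F = 0, so q_F(q_D) = (202 - 3q_D)/6.
The leader anticipates this reaction. Substituting into P = 229 - 3Q gives P = 128 - (3/2)q_D, so π_D = (128 - (3/2)q_D)q_D - 20q_D.
The leader's first-order condition 108 - 3q_D = 0 yields q_D = 36.
Then q_F = (202 - 3·36)/6 = 47/3.
Price P = 229 - 3·(155/3) = 74.
Delta's profit: (74 - 20)·36 = 1944.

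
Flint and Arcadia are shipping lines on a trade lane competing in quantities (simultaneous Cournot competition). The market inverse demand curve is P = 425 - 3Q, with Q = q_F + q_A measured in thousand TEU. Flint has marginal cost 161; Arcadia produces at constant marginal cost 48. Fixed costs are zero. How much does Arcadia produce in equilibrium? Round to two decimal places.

Flint's profit: π_F = (425 - 3Q)q_F - (161q_F). Setting ∂π_F/∂q_F = 0: 264 - 6q_F - 3(q_A) = 0.
Arcadia's profit: π_A = (425 - 3Q)q_A - (48q_A). Setting ∂π_A/∂q_A = 0: 377 - 6q_A - 3(q_F) = 0.
So q_F = (264 - 3q_A)/6 and q_A = (377 - 3q_F)/6.
Solving the pair: q_F = 151/9, q_A = 490/9.

54.44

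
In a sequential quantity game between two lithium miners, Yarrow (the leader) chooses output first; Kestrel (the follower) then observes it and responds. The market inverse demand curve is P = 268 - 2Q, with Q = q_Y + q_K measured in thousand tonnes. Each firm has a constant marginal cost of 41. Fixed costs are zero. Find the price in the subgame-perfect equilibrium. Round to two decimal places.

The follower Kestrel best-responds to any q_Y: π_K = (268 - 2Q)q_K - 41q_K.
Follower FOC: 227 - 2q_Y - 4q_K = 0, so q_K(q_Y) = (227 - 2q_Y)/4.
Yarrow substitutes q_K(q_Y) into its own profit: π_Y = q_Y(268 - 2q_Y - (227 - 2q_Y)/2) - 41q_Y = (309/2 - q_Y)q_Y - 41q_Y.
Leader FOC: 227/2 - 2q_Y = 0, so q_Y = 227/4.
Then q_K = (227 - 2·(227/4))/4 = 227/8.
Total output Q = 681/8, so price P = 268 - 2·(681/8) = 391/4.

97.75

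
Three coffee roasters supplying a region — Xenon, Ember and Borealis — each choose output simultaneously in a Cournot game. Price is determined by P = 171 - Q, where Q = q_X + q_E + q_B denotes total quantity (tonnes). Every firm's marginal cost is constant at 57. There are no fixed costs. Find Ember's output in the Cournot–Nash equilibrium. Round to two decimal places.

28.50

A representative firm's profit is π_i = q_i(171 - Q) - 57q_i.
Setting ∂π_i/∂q_i = 0 with rivals' quantities fixed: 114 - 2q_i - Σ_{j≠i} q_j = 0.
With identical firms every q_j equals q_i, so Σ_{j≠i} q_j = 2q_i and 114 = 4q_i, giving q_i = 57/2.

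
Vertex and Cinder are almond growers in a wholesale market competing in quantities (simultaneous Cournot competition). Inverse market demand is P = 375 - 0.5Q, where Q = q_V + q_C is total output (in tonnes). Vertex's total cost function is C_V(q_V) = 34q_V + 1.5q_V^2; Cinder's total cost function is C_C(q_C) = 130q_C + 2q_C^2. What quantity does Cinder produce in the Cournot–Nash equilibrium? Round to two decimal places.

Vertex's profit: π_V = (375 - 0.5Q)q_V - (34q_V + (3/2)q_V²). Setting ∂π_V/∂q_V = 0: 341 - 4q_V - (1/2)(q_C) = 0.
Cinder's profit: π_C = (375 - 0.5Q)q_C - (130q_C + 2q_C²). Setting ∂π_C/∂q_C = 0: 245 - 5q_C - (1/2)(q_V) = 0.
So q_V = (341 - (1/2)q_C)/4 and q_C = (245 - (1/2)q_V)/5.
Solving the pair: q_V = 80.1266, q_C = 40.9873.

40.99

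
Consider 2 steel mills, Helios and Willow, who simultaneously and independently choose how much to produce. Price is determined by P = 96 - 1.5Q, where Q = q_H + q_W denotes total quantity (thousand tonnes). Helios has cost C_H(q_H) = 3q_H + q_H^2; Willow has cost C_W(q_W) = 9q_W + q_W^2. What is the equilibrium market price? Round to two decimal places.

54.46

Helios's profit: π_H = (96 - 1.5Q)q_H - (3q_H + q_H²). Setting ∂π_H/∂q_H = 0: 93 - 5q_H - (3/2)(q_W) = 0.
Willow's profit: π_W = (96 - 1.5Q)q_W - (9q_W + q_W²). Setting ∂π_W/∂q_W = 0: 87 - 5q_W - (3/2)(q_H) = 0.
Best responses: q_H = (93 - (3/2)q_W)/5, q_W = (87 - (3/2)q_H)/5.
Substituting one into the other gives q_H = 1338/91 and q_W = 1182/91.
Total output Q = 360/13, so price P = 96 - (3/2)·(360/13) = 708/13.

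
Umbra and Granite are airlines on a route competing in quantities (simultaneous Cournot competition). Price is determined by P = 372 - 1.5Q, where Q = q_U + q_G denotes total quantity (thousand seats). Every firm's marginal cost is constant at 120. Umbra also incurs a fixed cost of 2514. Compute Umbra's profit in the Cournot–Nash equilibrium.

2190

Each firm earns π_i = (372 - 1.5Q)q_i - 120q_i.
Setting ∂π_i/∂q_i = 0 with rivals' quantities fixed: 252 - 3q_i - (3/2)q_j = 0.
With identical firms every q_j equals q_i, so q_j = q_i and 252 = (9/2)q_i, giving q_i = 56.
Price P = 372 - (3/2)·112 = 204.
Umbra's profit: (204 - 120)·56 - 2514 = 2190.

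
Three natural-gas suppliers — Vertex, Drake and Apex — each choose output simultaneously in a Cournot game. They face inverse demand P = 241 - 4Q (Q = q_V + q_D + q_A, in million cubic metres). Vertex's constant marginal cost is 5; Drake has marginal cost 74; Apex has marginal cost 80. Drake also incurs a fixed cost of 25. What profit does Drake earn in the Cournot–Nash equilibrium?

Vertex's profit: π_V = (241 - 4Q)q_V - (5q_V). Setting ∂π_V/∂q_V = 0: 236 - 8q_V - 4(q_D + q_A) = 0.
Drake's profit: π_D = (241 - 4Q)q_D - (74q_D). Setting ∂π_D/∂q_D = 0: 167 - 8q_D - 4(q_V + q_A) = 0.
Apex's profit: π_A = (241 - 4Q)q_A - (80q_A). Setting ∂π_A/∂q_A = 0: 161 - 8q_A - 4(q_V + q_D) = 0.
Summing all 3 equations gives 564 − 16Q = 0, hence Q = 141/4.
Back-substituting: q_V = (236 − 141)/4 = 95/4, q_D = (167 − 141)/4 = 13/2, q_A = (161 − 141)/4 = 5.
Price P = 241 - 4·(141/4) = 100.
Drake's profit: (100 - 74)·(13/2) - 25 = 144.

144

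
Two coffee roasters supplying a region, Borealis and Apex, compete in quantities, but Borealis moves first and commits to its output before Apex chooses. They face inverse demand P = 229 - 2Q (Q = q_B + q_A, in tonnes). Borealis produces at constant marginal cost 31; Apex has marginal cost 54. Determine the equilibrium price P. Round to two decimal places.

86.25

The follower Apex best-responds to any q_B: π_A = (229 - 2Q)q_A - 54q_A.
∂π_A/∂q_A = 175 - 2q_B - 4q_A = 0 gives the reaction function q_A = (175 - 2q_B)/4.
The leader anticipates this reaction. Substituting into P = 229 - 2Q gives P = 283/2 - q_B, so π_B = (283/2 - q_B)q_B - 31q_B.
Leader FOC: 221/2 - 2q_B = 0, so q_B = 221/4.
Then q_A = (175 - 2·(221/4))/4 = 129/8.
Total output Q = 571/8, so price P = 229 - 2·(571/8) = 345/4.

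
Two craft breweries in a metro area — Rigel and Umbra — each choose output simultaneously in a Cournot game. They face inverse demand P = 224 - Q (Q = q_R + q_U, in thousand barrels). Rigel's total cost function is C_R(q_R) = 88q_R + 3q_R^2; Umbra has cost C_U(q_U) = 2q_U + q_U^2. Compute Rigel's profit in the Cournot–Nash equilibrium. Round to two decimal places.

Rigel's profit: π_R = (224 - Q)q_R - (88q_R + 3q_R²). Setting ∂π_R/∂q_R = 0: 136 - 8q_R - (q_U) = 0.
Umbra's profit: π_U = (224 - Q)q_U - (2q_U + q_U²). Setting ∂π_U/∂q_U = 0: 222 - 4q_U - (q_R) = 0.
So q_R = (136 - q_U)/8 and q_U = (222 - q_R)/4.
Substituting one into the other gives q_R = 322/31 and q_U = 1640/31.
Price P = 224 - 1962/31 = 160.7097.
Rigel's profit: 160.7097·(322/31) - 88·(322/31) - 3(322/31)² = 431.5671.

431.57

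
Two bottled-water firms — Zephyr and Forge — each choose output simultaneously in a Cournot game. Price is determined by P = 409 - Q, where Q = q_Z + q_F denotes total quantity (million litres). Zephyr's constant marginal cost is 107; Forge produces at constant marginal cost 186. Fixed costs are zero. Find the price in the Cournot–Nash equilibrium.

234

Zephyr's profit: π_Z = (409 - Q)q_Z - (107q_Z). Setting ∂π_Z/∂q_Z = 0: 302 - 2q_Z - (q_F) = 0.
Forge's profit: π_F = (409 - Q)q_F - (186q_F). Setting ∂π_F/∂q_F = 0: 223 - 2q_F - (q_Z) = 0.
So q_Z = (302 - q_F)/2 and q_F = (223 - q_Z)/2.
Solving the pair: q_Z = 127, q_F = 48.
Total output Q = 175, so price P = 409 - 175 = 234.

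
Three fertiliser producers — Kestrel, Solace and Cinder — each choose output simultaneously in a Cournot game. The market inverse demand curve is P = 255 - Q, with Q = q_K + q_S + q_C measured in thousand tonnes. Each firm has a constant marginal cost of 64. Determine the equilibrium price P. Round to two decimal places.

111.75

A representative firm's profit is π_i = q_i(255 - Q) - 64q_i.
Setting ∂π_i/∂q_i = 0 with rivals' quantities fixed: 191 - 2q_i - Σ_{j≠i} q_j = 0.
By symmetry each firm produces the same amount; substituting Σ_{j≠i} q_j = 2q_i yields q_i = 191/4.
Total output Q = 573/4, so price P = 255 - 573/4 = 447/4.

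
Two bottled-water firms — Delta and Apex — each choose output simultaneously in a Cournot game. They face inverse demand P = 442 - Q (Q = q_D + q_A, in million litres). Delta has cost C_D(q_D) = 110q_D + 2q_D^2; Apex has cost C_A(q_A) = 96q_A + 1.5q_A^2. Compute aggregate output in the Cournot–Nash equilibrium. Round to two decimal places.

105.45

Delta's profit: π_D = (442 - Q)q_D - (110q_D + 2q_D²). Setting ∂π_D/∂q_D = 0: 332 - 6q_D - (q_A) = 0.
Apex's first-order condition: 346 - 5q_A - (q_D) = 0.
Rearranging gives the reaction functions q_D = (332 - q_A)/6 and q_A = (346 - q_D)/5.
Solving the pair: q_D = 1314/29, q_A = 1744/29.
Total output Q = 1314/29 + 1744/29 = 105.4483.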